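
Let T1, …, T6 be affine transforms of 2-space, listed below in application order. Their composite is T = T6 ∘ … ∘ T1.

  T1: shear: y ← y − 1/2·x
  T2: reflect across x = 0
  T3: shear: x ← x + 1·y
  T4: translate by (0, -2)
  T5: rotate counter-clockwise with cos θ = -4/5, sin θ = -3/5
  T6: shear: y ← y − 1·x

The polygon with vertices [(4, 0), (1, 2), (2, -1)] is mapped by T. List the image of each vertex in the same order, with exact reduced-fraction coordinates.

T1 shear: y ← y − 1/2·x: (4, 0) → (4, -2); (1, 2) → (1, 3/2); (2, -1) → (2, -2)
T2 reflect across x = 0: (4, -2) → (-4, -2); (1, 3/2) → (-1, 3/2); (2, -2) → (-2, -2)
T3 shear: x ← x + 1·y: (-4, -2) → (-6, -2); (-1, 3/2) → (1/2, 3/2); (-2, -2) → (-4, -2)
T4 translate by (0, -2): (-6, -2) → (-6, -4); (1/2, 3/2) → (1/2, -1/2); (-4, -2) → (-4, -4)
T5 rotate counter-clockwise with cos θ = -4/5, sin θ = -3/5: (-6, -4) → (12/5, 34/5); (1/2, -1/2) → (-7/10, 1/10); (-4, -4) → (4/5, 28/5)
T6 shear: y ← y − 1·x: (12/5, 34/5) → (12/5, 22/5); (-7/10, 1/10) → (-7/10, 4/5); (4/5, 28/5) → (4/5, 24/5)

image vertices: (12/5, 22/5), (-7/10, 4/5), (4/5, 24/5)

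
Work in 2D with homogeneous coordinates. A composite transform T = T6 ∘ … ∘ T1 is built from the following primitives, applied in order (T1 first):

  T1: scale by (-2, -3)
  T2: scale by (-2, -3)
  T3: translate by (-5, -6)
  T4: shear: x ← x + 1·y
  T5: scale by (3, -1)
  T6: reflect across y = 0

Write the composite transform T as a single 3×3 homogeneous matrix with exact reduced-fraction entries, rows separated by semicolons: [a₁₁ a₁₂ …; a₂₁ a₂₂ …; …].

T1 = [-2 0 0; 0 -3 0; 0 0 1]
T2·T1 = [4 0 0; 0 9 0; 0 0 1]
T3·…·T1 = [4 0 -5; 0 9 -6; 0 0 1]
T4·…·T1 = [4 9 -11; 0 9 -6; 0 0 1]
T5·…·T1 = [12 27 -33; 0 -9 6; 0 0 1]
T6·…·T1 = [12 27 -33; 0 9 -6; 0 0 1]

T = [12 27 -33; 0 9 -6; 0 0 1]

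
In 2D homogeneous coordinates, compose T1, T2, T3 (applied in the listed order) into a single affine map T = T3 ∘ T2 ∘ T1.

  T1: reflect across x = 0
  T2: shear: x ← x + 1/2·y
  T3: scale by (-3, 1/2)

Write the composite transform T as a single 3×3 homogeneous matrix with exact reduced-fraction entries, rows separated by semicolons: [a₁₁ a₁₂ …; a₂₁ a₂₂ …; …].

T1 = [-1 0 0; 0 1 0; 0 0 1]
T2·T1 = [-1 1/2 0; 0 1 0; 0 0 1]
T3·…·T1 = [3 -3/2 0; 0 1/2 0; 0 0 1]

T = [3 -3/2 0; 0 1/2 0; 0 0 1]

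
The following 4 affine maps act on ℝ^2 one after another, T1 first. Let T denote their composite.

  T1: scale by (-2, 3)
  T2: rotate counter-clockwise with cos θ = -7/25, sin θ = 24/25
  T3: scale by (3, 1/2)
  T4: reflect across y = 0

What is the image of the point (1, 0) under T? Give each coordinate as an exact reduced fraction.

T1 scale by (-2, 3): (1, 0) → (-2, 0)
T2 rotate counter-clockwise with cos θ = -7/25, sin θ = 24/25: (-2, 0) → (14/25, -48/25)
T3 scale by (3, 1/2): (14/25, -48/25) → (42/25, -24/25)
T4 reflect across y = 0: (42/25, -24/25) → (42/25, 24/25)

T(p) = (42/25, 24/25)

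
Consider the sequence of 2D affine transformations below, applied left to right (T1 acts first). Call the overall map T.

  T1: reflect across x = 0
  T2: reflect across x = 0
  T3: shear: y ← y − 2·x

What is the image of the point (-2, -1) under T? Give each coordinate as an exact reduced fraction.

T1 reflect across x = 0: (-2, -1) → (2, -1)
T2 reflect across x = 0: (2, -1) → (-2, -1)
T3 shear: y ← y − 2·x: (-2, -1) → (-2, 3)

T(p) = (-2, 3)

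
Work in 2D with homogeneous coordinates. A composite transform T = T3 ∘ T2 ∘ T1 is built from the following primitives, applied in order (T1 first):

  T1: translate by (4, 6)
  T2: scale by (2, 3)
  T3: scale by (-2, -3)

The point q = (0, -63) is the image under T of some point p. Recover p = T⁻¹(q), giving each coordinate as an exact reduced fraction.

T1 = [1 0 4; 0 1 6; 0 0 1]
T2·T1 = [2 0 8; 0 3 18; 0 0 1]
T3·…·T1 = [-4 0 -16; 0 -9 -54; 0 0 1]
det M = 36; M⁻¹ = [-1/4 0 -4; 0 -1/9 -6; 0 0 1]
M⁻¹ · (0, -63)ᵀ = (-4, 1)ᵀ

p = (-4, 1)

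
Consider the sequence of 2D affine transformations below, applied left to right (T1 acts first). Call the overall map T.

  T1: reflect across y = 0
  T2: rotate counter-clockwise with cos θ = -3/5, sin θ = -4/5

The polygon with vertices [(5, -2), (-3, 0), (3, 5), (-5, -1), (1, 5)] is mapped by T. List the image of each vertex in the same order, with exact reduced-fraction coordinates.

T1 reflect across y = 0: (5, -2) → (5, 2); (-3, 0) → (-3, 0); (3, 5) → (3, -5); (-5, -1) → (-5, 1); (1, 5) → (1, -5)
T2 rotate counter-clockwise with cos θ = -3/5, sin θ = -4/5: (5, 2) → (-7/5, -26/5); (-3, 0) → (9/5, 12/5); (3, -5) → (-29/5, 3/5); (-5, 1) → (19/5, 17/5); (1, -5) → (-23/5, 11/5)

image vertices: (-7/5, -26/5), (9/5, 12/5), (-29/5, 3/5), (19/5, 17/5), (-23/5, 11/5)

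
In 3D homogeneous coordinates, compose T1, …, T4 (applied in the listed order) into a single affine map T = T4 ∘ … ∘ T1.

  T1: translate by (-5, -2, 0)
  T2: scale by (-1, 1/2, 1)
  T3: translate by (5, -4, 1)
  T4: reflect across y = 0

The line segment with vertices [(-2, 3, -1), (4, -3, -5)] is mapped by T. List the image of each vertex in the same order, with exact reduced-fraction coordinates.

image vertices: (12, 7/2, 0), (6, 13/2, -4)

T1 translate by (-5, -2, 0): (-2, 3, -1) → (-7, 1, -1); (4, -3, -5) → (-1, -5, -5)
T2 scale by (-1, 1/2, 1): (-7, 1, -1) → (7, 1/2, -1); (-1, -5, -5) → (1, -5/2, -5)
T3 translate by (5, -4, 1): (7, 1/2, -1) → (12, -7/2, 0); (1, -5/2, -5) → (6, -13/2, -4)
T4 reflect across y = 0: (12, -7/2, 0) → (12, 7/2, 0); (6, -13/2, -4) → (6, 13/2, -4)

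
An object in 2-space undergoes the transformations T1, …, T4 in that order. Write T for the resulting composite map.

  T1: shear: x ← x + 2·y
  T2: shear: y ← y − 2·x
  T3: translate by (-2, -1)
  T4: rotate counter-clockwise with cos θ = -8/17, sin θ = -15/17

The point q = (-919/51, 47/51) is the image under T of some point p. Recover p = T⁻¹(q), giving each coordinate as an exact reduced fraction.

T1 = [1 2 0; 0 1 0; 0 0 1]
T2·T1 = [1 2 0; -2 -3 0; 0 0 1]
T3·…·T1 = [1 2 -2; -2 -3 -1; 0 0 1]
T4·…·T1 = [-38/17 -61/17 1/17; 1/17 -6/17 38/17; 0 0 1]
det M = 1; M⁻¹ = [-6/17 61/17 -8; -1/17 -38/17 5; 0 0 1]
M⁻¹ · (-919/51, 47/51)ᵀ = (5/3, 4)ᵀ

p = (5/3, 4)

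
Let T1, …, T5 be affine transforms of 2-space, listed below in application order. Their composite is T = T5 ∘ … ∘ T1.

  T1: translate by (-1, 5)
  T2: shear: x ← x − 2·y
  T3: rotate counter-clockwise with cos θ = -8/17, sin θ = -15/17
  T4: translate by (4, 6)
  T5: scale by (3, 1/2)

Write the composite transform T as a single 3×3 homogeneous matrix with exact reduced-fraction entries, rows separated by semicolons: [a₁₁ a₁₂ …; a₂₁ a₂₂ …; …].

T = [-24/17 93/17 693/17; -15/34 11/17 227/34; 0 0 1]

T1 = [1 0 -1; 0 1 5; 0 0 1]
T2·T1 = [1 -2 -11; 0 1 5; 0 0 1]
T3·…·T1 = [-8/17 31/17 163/17; -15/17 22/17 125/17; 0 0 1]
T4·…·T1 = [-8/17 31/17 231/17; -15/17 22/17 227/17; 0 0 1]
T5·…·T1 = [-24/17 93/17 693/17; -15/34 11/17 227/34; 0 0 1]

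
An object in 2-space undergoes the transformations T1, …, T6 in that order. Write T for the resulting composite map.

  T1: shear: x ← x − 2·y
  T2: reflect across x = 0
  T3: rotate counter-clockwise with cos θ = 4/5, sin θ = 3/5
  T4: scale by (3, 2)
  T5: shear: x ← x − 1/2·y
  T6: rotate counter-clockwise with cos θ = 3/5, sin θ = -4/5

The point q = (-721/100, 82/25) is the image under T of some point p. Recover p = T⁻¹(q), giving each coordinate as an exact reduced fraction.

T1 = [1 -2 0; 0 1 0; 0 0 1]
T2·T1 = [-1 2 0; 0 1 0; 0 0 1]
T3·…·T1 = [-4/5 1 0; -3/5 2 0; 0 0 1]
T4·…·T1 = [-12/5 3 0; -6/5 4 0; 0 0 1]
T5·…·T1 = [-9/5 1 0; -6/5 4 0; 0 0 1]
T6·…·T1 = [-51/25 19/5 0; 18/25 8/5 0; 0 0 1]
det M = -6; M⁻¹ = [-4/15 19/30 0; 3/25 17/50 0; 0 0 1]
M⁻¹ · (-721/100, 82/25)ᵀ = (4, 1/4)ᵀ

p = (4, 1/4)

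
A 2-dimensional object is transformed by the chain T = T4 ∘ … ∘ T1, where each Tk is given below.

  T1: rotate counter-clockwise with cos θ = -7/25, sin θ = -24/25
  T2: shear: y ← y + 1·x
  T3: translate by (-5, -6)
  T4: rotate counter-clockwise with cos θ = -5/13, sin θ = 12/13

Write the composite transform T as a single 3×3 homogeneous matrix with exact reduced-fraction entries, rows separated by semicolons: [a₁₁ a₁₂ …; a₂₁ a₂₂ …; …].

T = [407/325 -324/325 97/13; 71/325 203/325 -30/13; 0 0 1]

T1 = [-7/25 24/25 0; -24/25 -7/25 0; 0 0 1]
T2·T1 = [-7/25 24/25 0; -31/25 17/25 0; 0 0 1]
T3·…·T1 = [-7/25 24/25 -5; -31/25 17/25 -6; 0 0 1]
T4·…·T1 = [407/325 -324/325 97/13; 71/325 203/325 -30/13; 0 0 1]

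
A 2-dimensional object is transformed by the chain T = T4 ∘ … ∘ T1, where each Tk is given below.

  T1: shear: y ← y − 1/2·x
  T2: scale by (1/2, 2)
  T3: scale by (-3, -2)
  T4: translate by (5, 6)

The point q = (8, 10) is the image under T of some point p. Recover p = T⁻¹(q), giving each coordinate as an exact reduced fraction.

T1 = [1 0 0; -1/2 1 0; 0 0 1]
T2·T1 = [1/2 0 0; -1 2 0; 0 0 1]
T3·…·T1 = [-3/2 0 0; 2 -4 0; 0 0 1]
T4·…·T1 = [-3/2 0 5; 2 -4 6; 0 0 1]
det M = 6; M⁻¹ = [-2/3 0 10/3; -1/3 -1/4 19/6; 0 0 1]
M⁻¹ · (8, 10)ᵀ = (-2, -2)ᵀ

p = (-2, -2)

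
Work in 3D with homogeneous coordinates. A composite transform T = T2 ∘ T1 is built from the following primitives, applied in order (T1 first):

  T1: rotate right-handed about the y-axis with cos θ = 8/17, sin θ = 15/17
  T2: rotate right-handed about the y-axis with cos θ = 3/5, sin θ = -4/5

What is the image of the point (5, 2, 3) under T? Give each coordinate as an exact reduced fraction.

T1 rotate right-handed about the y-axis with cos θ = 8/17, sin θ = 15/17: (5, 2, 3) → (5, 2, -3)
T2 rotate right-handed about the y-axis with cos θ = 3/5, sin θ = -4/5: (5, 2, -3) → (27/5, 2, 11/5)

T(p) = (27/5, 2, 11/5)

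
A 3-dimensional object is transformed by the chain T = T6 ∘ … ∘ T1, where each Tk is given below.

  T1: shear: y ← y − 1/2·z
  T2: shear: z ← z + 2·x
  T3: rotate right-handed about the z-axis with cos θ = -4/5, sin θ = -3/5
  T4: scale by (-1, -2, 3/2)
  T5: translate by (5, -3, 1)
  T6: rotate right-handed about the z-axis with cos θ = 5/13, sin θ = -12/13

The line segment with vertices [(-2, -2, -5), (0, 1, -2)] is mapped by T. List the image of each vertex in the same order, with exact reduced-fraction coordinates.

image vertices: (-397/130, -301/65, -25/2), (107/65, -223/65, -2)

T1 shear: y ← y − 1/2·z: (-2, -2, -5) → (-2, 1/2, -5); (0, 1, -2) → (0, 2, -2)
T2 shear: z ← z + 2·x: (-2, 1/2, -5) → (-2, 1/2, -9); (0, 2, -2) → (0, 2, -2)
T3 rotate right-handed about the z-axis with cos θ = -4/5, sin θ = -3/5: (-2, 1/2, -9) → (19/10, 4/5, -9); (0, 2, -2) → (6/5, -8/5, -2)
T4 scale by (-1, -2, 3/2): (19/10, 4/5, -9) → (-19/10, -8/5, -27/2); (6/5, -8/5, -2) → (-6/5, 16/5, -3)
T5 translate by (5, -3, 1): (-19/10, -8/5, -27/2) → (31/10, -23/5, -25/2); (-6/5, 16/5, -3) → (19/5, 1/5, -2)
T6 rotate right-handed about the z-axis with cos θ = 5/13, sin θ = -12/13: (31/10, -23/5, -25/2) → (-397/130, -301/65, -25/2); (19/5, 1/5, -2) → (107/65, -223/65, -2)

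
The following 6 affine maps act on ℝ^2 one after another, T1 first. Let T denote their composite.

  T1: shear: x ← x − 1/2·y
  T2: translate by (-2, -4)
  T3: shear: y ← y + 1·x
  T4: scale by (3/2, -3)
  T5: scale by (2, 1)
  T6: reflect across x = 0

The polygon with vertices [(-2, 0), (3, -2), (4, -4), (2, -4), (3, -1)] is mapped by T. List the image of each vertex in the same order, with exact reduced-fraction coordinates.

T1 shear: x ← x − 1/2·y: (-2, 0) → (-2, 0); (3, -2) → (4, -2); (4, -4) → (6, -4); (2, -4) → (4, -4); (3, -1) → (7/2, -1)
T2 translate by (-2, -4): (-2, 0) → (-4, -4); (4, -2) → (2, -6); (6, -4) → (4, -8); (4, -4) → (2, -8); (7/2, -1) → (3/2, -5)
T3 shear: y ← y + 1·x: (-4, -4) → (-4, -8); (2, -6) → (2, -4); (4, -8) → (4, -4); (2, -8) → (2, -6); (3/2, -5) → (3/2, -7/2)
T4 scale by (3/2, -3): (-4, -8) → (-6, 24); (2, -4) → (3, 12); (4, -4) → (6, 12); (2, -6) → (3, 18); (3/2, -7/2) → (9/4, 21/2)
T5 scale by (2, 1): (-6, 24) → (-12, 24); (3, 12) → (6, 12); (6, 12) → (12, 12); (3, 18) → (6, 18); (9/4, 21/2) → (9/2, 21/2)
T6 reflect across x = 0: (-12, 24) → (12, 24); (6, 12) → (-6, 12); (12, 12) → (-12, 12); (6, 18) → (-6, 18); (9/2, 21/2) → (-9/2, 21/2)

image vertices: (12, 24), (-6, 12), (-12, 12), (-6, 18), (-9/2, 21/2)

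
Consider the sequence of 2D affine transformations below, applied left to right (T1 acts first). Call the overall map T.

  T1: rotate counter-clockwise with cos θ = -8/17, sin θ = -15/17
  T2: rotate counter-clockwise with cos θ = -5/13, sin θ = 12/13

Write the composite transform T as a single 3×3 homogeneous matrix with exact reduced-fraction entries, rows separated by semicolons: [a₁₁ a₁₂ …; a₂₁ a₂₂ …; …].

T = [220/221 21/221 0; -21/221 220/221 0; 0 0 1]

T1 = [-8/17 15/17 0; -15/17 -8/17 0; 0 0 1]
T2·T1 = [220/221 21/221 0; -21/221 220/221 0; 0 0 1]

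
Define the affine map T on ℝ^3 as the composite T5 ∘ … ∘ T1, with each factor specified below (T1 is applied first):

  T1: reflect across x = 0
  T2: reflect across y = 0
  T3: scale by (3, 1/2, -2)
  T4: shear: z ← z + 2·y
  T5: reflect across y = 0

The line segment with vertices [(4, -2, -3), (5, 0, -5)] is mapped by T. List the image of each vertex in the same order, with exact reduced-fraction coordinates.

T1 reflect across x = 0: (4, -2, -3) → (-4, -2, -3); (5, 0, -5) → (-5, 0, -5)
T2 reflect across y = 0: (-4, -2, -3) → (-4, 2, -3); (-5, 0, -5) → (-5, 0, -5)
T3 scale by (3, 1/2, -2): (-4, 2, -3) → (-12, 1, 6); (-5, 0, -5) → (-15, 0, 10)
T4 shear: z ← z + 2·y: (-12, 1, 6) → (-12, 1, 8); (-15, 0, 10) → (-15, 0, 10)
T5 reflect across y = 0: (-12, 1, 8) → (-12, -1, 8); (-15, 0, 10) → (-15, 0, 10)

image vertices: (-12, -1, 8), (-15, 0, 10)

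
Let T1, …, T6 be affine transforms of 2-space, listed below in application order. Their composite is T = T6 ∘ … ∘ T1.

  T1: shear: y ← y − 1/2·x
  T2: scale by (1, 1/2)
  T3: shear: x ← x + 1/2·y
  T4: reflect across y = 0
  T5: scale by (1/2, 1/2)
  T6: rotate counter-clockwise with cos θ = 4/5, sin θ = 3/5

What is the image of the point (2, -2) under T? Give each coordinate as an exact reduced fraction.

T(p) = (1/20, 39/40)

T1 shear: y ← y − 1/2·x: (2, -2) → (2, -3)
T2 scale by (1, 1/2): (2, -3) → (2, -3/2)
T3 shear: x ← x + 1/2·y: (2, -3/2) → (5/4, -3/2)
T4 reflect across y = 0: (5/4, -3/2) → (5/4, 3/2)
T5 scale by (1/2, 1/2): (5/4, 3/2) → (5/8, 3/4)
T6 rotate counter-clockwise with cos θ = 4/5, sin θ = 3/5: (5/8, 3/4) → (1/20, 39/40)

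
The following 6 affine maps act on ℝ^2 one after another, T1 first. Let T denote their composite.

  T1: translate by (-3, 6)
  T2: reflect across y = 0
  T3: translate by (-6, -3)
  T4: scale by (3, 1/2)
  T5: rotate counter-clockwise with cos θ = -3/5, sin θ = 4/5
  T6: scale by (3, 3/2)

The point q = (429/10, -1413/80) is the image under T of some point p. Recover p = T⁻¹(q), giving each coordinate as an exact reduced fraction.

T1 = [1 0 -3; 0 1 6; 0 0 1]
T2·T1 = [1 0 -3; 0 -1 -6; 0 0 1]
T3·…·T1 = [1 0 -9; 0 -1 -9; 0 0 1]
T4·…·T1 = [3 0 -27; 0 -1/2 -9/2; 0 0 1]
T5·…·T1 = [-9/5 2/5 99/5; 12/5 3/10 -189/10; 0 0 1]
T6·…·T1 = [-27/5 6/5 297/5; 18/5 9/20 -567/20; 0 0 1]
det M = -27/4; M⁻¹ = [-1/15 8/45 9; 8/15 4/5 -9; 0 0 1]
M⁻¹ · (429/10, -1413/80)ᵀ = (3, -1/4)ᵀ

p = (3, -1/4)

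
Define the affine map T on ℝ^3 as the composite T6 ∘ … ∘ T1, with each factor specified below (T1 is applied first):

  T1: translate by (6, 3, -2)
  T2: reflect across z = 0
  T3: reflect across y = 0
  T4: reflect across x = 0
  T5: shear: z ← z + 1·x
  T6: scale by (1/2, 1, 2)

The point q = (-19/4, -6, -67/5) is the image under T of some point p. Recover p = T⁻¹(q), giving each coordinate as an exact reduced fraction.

p = (7/2, 3, -4/5)

T1 = [1 0 0 6; 0 1 0 3; 0 0 1 -2; 0 0 0 1]
T2·T1 = [1 0 0 6; 0 1 0 3; 0 0 -1 2; 0 0 0 1]
T3·…·T1 = [1 0 0 6; 0 -1 0 -3; 0 0 -1 2; 0 0 0 1]
T4·…·T1 = [-1 0 0 -6; 0 -1 0 -3; 0 0 -1 2; 0 0 0 1]
T5·…·T1 = [-1 0 0 -6; 0 -1 0 -3; -1 0 -1 -4; 0 0 0 1]
T6·…·T1 = [-1/2 0 0 -3; 0 -1 0 -3; -2 0 -2 -8; 0 0 0 1]
det M = -1; M⁻¹ = [-2 0 0 -6; 0 -1 0 -3; 2 0 -1/2 2; 0 0 0 1]
M⁻¹ · (-19/4, -6, -67/5)ᵀ = (7/2, 3, -4/5)ᵀ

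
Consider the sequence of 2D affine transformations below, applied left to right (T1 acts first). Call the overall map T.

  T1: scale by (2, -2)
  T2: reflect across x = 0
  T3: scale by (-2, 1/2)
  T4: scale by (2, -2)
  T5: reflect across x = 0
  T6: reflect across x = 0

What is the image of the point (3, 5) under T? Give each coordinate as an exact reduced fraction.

T(p) = (24, 10)

T1 scale by (2, -2): (3, 5) → (6, -10)
T2 reflect across x = 0: (6, -10) → (-6, -10)
T3 scale by (-2, 1/2): (-6, -10) → (12, -5)
T4 scale by (2, -2): (12, -5) → (24, 10)
T5 reflect across x = 0: (24, 10) → (-24, 10)
T6 reflect across x = 0: (-24, 10) → (24, 10)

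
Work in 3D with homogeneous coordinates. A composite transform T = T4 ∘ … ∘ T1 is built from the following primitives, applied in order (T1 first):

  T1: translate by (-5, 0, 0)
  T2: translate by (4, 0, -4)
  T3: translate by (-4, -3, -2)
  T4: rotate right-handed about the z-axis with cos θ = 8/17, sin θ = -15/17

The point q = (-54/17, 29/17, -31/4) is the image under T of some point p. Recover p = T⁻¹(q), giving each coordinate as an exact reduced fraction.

p = (2, 1, -7/4)

T1 = [1 0 0 -5; 0 1 0 0; 0 0 1 0; 0 0 0 1]
T2·T1 = [1 0 0 -1; 0 1 0 0; 0 0 1 -4; 0 0 0 1]
T3·…·T1 = [1 0 0 -5; 0 1 0 -3; 0 0 1 -6; 0 0 0 1]
T4·…·T1 = [8/17 15/17 0 -5; -15/17 8/17 0 3; 0 0 1 -6; 0 0 0 1]
det M = 1; M⁻¹ = [8/17 -15/17 0 5; 15/17 8/17 0 3; 0 0 1 6; 0 0 0 1]
M⁻¹ · (-54/17, 29/17, -31/4)ᵀ = (2, 1, -7/4)ᵀ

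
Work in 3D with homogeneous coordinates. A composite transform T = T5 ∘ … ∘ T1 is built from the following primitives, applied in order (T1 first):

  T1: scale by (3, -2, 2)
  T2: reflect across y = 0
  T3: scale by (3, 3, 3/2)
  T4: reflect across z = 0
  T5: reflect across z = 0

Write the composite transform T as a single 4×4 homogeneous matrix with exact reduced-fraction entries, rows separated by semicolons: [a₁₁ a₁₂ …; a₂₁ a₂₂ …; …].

T1 = [3 0 0 0; 0 -2 0 0; 0 0 2 0; 0 0 0 1]
T2·T1 = [3 0 0 0; 0 2 0 0; 0 0 2 0; 0 0 0 1]
T3·…·T1 = [9 0 0 0; 0 6 0 0; 0 0 3 0; 0 0 0 1]
T4·…·T1 = [9 0 0 0; 0 6 0 0; 0 0 -3 0; 0 0 0 1]
T5·…·T1 = [9 0 0 0; 0 6 0 0; 0 0 3 0; 0 0 0 1]

T = [9 0 0 0; 0 6 0 0; 0 0 3 0; 0 0 0 1]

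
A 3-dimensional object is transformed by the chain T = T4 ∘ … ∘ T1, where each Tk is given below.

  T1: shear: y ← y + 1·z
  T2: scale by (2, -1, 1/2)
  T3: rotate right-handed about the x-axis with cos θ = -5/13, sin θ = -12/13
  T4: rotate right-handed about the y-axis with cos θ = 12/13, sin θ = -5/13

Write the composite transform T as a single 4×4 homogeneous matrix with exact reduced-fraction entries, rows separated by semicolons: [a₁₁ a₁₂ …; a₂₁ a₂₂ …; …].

T = [24/13 -60/169 -95/338 0; 0 5/13 11/13 0; 10/13 144/169 114/169 0; 0 0 0 1]

T1 = [1 0 0 0; 0 1 1 0; 0 0 1 0; 0 0 0 1]
T2·T1 = [2 0 0 0; 0 -1 -1 0; 0 0 1/2 0; 0 0 0 1]
T3·…·T1 = [2 0 0 0; 0 5/13 11/13 0; 0 12/13 19/26 0; 0 0 0 1]
T4·…·T1 = [24/13 -60/169 -95/338 0; 0 5/13 11/13 0; 10/13 144/169 114/169 0; 0 0 0 1]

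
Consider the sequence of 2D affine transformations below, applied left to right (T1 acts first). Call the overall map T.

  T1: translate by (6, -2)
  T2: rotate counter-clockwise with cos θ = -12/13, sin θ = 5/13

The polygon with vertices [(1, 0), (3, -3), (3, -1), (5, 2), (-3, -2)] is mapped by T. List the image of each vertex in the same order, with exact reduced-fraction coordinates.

T1 translate by (6, -2): (1, 0) → (7, -2); (3, -3) → (9, -5); (3, -1) → (9, -3); (5, 2) → (11, 0); (-3, -2) → (3, -4)
T2 rotate counter-clockwise with cos θ = -12/13, sin θ = 5/13: (7, -2) → (-74/13, 59/13); (9, -5) → (-83/13, 105/13); (9, -3) → (-93/13, 81/13); (11, 0) → (-132/13, 55/13); (3, -4) → (-16/13, 63/13)

image vertices: (-74/13, 59/13), (-83/13, 105/13), (-93/13, 81/13), (-132/13, 55/13), (-16/13, 63/13)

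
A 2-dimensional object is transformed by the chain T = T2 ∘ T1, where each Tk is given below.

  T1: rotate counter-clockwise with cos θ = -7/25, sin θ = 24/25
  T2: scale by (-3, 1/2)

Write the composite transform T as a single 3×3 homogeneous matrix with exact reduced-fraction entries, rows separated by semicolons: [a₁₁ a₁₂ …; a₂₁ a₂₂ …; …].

T = [21/25 72/25 0; 12/25 -7/50 0; 0 0 1]

T1 = [-7/25 -24/25 0; 24/25 -7/25 0; 0 0 1]
T2·T1 = [21/25 72/25 0; 12/25 -7/50 0; 0 0 1]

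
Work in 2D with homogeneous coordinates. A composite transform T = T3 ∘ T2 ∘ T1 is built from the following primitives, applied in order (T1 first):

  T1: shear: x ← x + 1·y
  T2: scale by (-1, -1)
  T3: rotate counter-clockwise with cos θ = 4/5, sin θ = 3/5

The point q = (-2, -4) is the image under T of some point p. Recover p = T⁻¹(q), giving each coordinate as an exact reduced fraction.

T1 = [1 1 0; 0 1 0; 0 0 1]
T2·T1 = [-1 -1 0; 0 -1 0; 0 0 1]
T3·…·T1 = [-4/5 -1/5 0; -3/5 -7/5 0; 0 0 1]
det M = 1; M⁻¹ = [-7/5 1/5 0; 3/5 -4/5 0; 0 0 1]
M⁻¹ · (-2, -4)ᵀ = (2, 2)ᵀ

p = (2, 2)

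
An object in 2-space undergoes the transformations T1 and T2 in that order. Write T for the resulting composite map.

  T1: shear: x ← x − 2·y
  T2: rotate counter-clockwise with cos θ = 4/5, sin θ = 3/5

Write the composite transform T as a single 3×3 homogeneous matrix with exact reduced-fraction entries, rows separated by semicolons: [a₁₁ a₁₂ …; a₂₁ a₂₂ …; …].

T = [4/5 -11/5 0; 3/5 -2/5 0; 0 0 1]

T1 = [1 -2 0; 0 1 0; 0 0 1]
T2·T1 = [4/5 -11/5 0; 3/5 -2/5 0; 0 0 1]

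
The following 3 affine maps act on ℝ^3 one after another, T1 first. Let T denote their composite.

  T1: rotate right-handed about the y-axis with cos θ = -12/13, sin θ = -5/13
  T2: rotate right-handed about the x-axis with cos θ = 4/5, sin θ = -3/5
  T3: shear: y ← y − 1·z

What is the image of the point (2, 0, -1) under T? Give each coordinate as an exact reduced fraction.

T1 rotate right-handed about the y-axis with cos θ = -12/13, sin θ = -5/13: (2, 0, -1) → (-19/13, 0, 22/13)
T2 rotate right-handed about the x-axis with cos θ = 4/5, sin θ = -3/5: (-19/13, 0, 22/13) → (-19/13, 66/65, 88/65)
T3 shear: y ← y − 1·z: (-19/13, 66/65, 88/65) → (-19/13, -22/65, 88/65)

T(p) = (-19/13, -22/65, 88/65)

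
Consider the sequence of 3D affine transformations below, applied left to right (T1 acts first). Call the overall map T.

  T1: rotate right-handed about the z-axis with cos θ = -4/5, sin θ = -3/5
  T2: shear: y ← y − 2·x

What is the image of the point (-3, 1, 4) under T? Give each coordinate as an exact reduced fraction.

T1 rotate right-handed about the z-axis with cos θ = -4/5, sin θ = -3/5: (-3, 1, 4) → (3, 1, 4)
T2 shear: y ← y − 2·x: (3, 1, 4) → (3, -5, 4)

T(p) = (3, -5, 4)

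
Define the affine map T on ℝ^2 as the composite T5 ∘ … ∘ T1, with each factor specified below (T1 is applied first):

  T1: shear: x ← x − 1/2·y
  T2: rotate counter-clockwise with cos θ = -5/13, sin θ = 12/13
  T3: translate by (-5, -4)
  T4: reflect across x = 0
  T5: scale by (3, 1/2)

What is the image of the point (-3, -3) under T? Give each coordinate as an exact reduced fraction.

T1 shear: x ← x − 1/2·y: (-3, -3) → (-3/2, -3)
T2 rotate counter-clockwise with cos θ = -5/13, sin θ = 12/13: (-3/2, -3) → (87/26, -3/13)
T3 translate by (-5, -4): (87/26, -3/13) → (-43/26, -55/13)
T4 reflect across x = 0: (-43/26, -55/13) → (43/26, -55/13)
T5 scale by (3, 1/2): (43/26, -55/13) → (129/26, -55/26)

T(p) = (129/26, -55/26)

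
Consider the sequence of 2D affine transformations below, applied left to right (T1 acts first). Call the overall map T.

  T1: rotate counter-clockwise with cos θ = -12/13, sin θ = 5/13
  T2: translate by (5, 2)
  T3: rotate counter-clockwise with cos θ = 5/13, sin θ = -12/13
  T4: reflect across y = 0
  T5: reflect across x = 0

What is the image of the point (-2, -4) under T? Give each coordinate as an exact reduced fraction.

T1 rotate counter-clockwise with cos θ = -12/13, sin θ = 5/13: (-2, -4) → (44/13, 38/13)
T2 translate by (5, 2): (44/13, 38/13) → (109/13, 64/13)
T3 rotate counter-clockwise with cos θ = 5/13, sin θ = -12/13: (109/13, 64/13) → (101/13, -76/13)
T4 reflect across y = 0: (101/13, -76/13) → (101/13, 76/13)
T5 reflect across x = 0: (101/13, 76/13) → (-101/13, 76/13)

T(p) = (-101/13, 76/13)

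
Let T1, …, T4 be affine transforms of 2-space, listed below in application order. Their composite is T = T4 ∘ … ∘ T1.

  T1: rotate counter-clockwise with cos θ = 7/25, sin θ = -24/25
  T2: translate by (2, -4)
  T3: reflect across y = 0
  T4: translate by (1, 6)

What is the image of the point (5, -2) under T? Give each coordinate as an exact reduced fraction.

T1 rotate counter-clockwise with cos θ = 7/25, sin θ = -24/25: (5, -2) → (-13/25, -134/25)
T2 translate by (2, -4): (-13/25, -134/25) → (37/25, -234/25)
T3 reflect across y = 0: (37/25, -234/25) → (37/25, 234/25)
T4 translate by (1, 6): (37/25, 234/25) → (62/25, 384/25)

T(p) = (62/25, 384/25)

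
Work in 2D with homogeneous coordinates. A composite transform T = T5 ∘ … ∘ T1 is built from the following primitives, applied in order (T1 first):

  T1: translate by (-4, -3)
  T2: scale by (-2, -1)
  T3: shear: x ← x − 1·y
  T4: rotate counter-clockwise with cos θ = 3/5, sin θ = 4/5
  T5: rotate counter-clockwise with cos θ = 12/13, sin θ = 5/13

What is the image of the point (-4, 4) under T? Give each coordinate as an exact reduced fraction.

T1 translate by (-4, -3): (-4, 4) → (-8, 1)
T2 scale by (-2, -1): (-8, 1) → (16, -1)
T3 shear: x ← x − 1·y: (16, -1) → (17, -1)
T4 rotate counter-clockwise with cos θ = 3/5, sin θ = 4/5: (17, -1) → (11, 13)
T5 rotate counter-clockwise with cos θ = 12/13, sin θ = 5/13: (11, 13) → (67/13, 211/13)

T(p) = (67/13, 211/13)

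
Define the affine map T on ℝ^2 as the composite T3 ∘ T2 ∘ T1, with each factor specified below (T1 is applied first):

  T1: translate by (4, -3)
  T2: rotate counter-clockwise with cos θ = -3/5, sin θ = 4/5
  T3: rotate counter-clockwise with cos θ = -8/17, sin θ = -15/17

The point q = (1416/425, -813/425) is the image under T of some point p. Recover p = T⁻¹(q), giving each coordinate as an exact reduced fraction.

T1 = [1 0 4; 0 1 -3; 0 0 1]
T2·T1 = [-3/5 -4/5 0; 4/5 -3/5 5; 0 0 1]
T3·…·T1 = [84/85 -13/85 75/17; 13/85 84/85 -40/17; 0 0 1]
det M = 1; M⁻¹ = [84/85 13/85 -4; -13/85 84/85 3; 0 0 1]
M⁻¹ · (1416/425, -813/425)ᵀ = (-1, 3/5)ᵀ

p = (-1, 3/5)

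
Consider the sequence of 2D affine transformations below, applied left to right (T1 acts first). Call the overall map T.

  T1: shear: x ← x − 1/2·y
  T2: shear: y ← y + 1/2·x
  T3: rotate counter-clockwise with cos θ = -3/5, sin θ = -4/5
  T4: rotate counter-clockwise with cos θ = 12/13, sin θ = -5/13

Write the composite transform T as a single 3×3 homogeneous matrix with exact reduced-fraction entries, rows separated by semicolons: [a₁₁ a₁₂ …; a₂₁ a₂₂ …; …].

T = [-79/130 211/260 0; -61/65 -51/130 0; 0 0 1]

T1 = [1 -1/2 0; 0 1 0; 0 0 1]
T2·T1 = [1 -1/2 0; 1/2 3/4 0; 0 0 1]
T3·…·T1 = [-1/5 9/10 0; -11/10 -1/20 0; 0 0 1]
T4·…·T1 = [-79/130 211/260 0; -61/65 -51/130 0; 0 0 1]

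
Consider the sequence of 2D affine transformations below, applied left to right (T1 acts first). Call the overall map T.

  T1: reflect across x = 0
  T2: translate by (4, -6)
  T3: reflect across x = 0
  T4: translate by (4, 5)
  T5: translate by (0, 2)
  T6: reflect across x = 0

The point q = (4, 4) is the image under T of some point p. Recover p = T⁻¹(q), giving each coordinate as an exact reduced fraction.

p = (-4, 3)

T1 = [-1 0 0; 0 1 0; 0 0 1]
T2·T1 = [-1 0 4; 0 1 -6; 0 0 1]
T3·…·T1 = [1 0 -4; 0 1 -6; 0 0 1]
T4·…·T1 = [1 0 0; 0 1 -1; 0 0 1]
T5·…·T1 = [1 0 0; 0 1 1; 0 0 1]
T6·…·T1 = [-1 0 0; 0 1 1; 0 0 1]
det M = -1; M⁻¹ = [-1 0 0; 0 1 -1; 0 0 1]
M⁻¹ · (4, 4)ᵀ = (-4, 3)ᵀ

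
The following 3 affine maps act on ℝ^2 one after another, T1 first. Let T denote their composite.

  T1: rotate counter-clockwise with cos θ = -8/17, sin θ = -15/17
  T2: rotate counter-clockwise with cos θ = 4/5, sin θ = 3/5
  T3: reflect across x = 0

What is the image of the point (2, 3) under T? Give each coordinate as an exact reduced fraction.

T(p) = (-278/85, -129/85)

T1 rotate counter-clockwise with cos θ = -8/17, sin θ = -15/17: (2, 3) → (29/17, -54/17)
T2 rotate counter-clockwise with cos θ = 4/5, sin θ = 3/5: (29/17, -54/17) → (278/85, -129/85)
T3 reflect across x = 0: (278/85, -129/85) → (-278/85, -129/85)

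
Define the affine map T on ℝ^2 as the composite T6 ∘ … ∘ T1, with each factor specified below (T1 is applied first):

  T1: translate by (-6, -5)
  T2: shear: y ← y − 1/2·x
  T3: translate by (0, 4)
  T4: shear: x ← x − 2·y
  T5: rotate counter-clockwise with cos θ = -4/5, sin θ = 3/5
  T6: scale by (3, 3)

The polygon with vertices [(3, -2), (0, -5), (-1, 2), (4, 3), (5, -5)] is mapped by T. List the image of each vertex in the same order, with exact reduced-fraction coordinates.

image vertices: (27/10, 18/5), (27/5, 36/5), (303/10, -198/5), (69/5, -108/5), (-141/10, 156/5)

T1 translate by (-6, -5): (3, -2) → (-3, -7); (0, -5) → (-6, -10); (-1, 2) → (-7, -3); (4, 3) → (-2, -2); (5, -5) → (-1, -10)
T2 shear: y ← y − 1/2·x: (-3, -7) → (-3, -11/2); (-6, -10) → (-6, -7); (-7, -3) → (-7, 1/2); (-2, -2) → (-2, -1); (-1, -10) → (-1, -19/2)
T3 translate by (0, 4): (-3, -11/2) → (-3, -3/2); (-6, -7) → (-6, -3); (-7, 1/2) → (-7, 9/2); (-2, -1) → (-2, 3); (-1, -19/2) → (-1, -11/2)
T4 shear: x ← x − 2·y: (-3, -3/2) → (0, -3/2); (-6, -3) → (0, -3); (-7, 9/2) → (-16, 9/2); (-2, 3) → (-8, 3); (-1, -11/2) → (10, -11/2)
T5 rotate counter-clockwise with cos θ = -4/5, sin θ = 3/5: (0, -3/2) → (9/10, 6/5); (0, -3) → (9/5, 12/5); (-16, 9/2) → (101/10, -66/5); (-8, 3) → (23/5, -36/5); (10, -11/2) → (-47/10, 52/5)
T6 scale by (3, 3): (9/10, 6/5) → (27/10, 18/5); (9/5, 12/5) → (27/5, 36/5); (101/10, -66/5) → (303/10, -198/5); (23/5, -36/5) → (69/5, -108/5); (-47/10, 52/5) → (-141/10, 156/5)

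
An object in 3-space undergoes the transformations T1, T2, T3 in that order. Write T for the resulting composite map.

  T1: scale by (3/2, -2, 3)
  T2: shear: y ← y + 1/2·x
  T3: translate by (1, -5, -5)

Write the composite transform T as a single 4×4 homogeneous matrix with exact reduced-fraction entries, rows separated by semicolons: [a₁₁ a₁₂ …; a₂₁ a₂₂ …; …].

T1 = [3/2 0 0 0; 0 -2 0 0; 0 0 3 0; 0 0 0 1]
T2·T1 = [3/2 0 0 0; 3/4 -2 0 0; 0 0 3 0; 0 0 0 1]
T3·…·T1 = [3/2 0 0 1; 3/4 -2 0 -5; 0 0 3 -5; 0 0 0 1]

T = [3/2 0 0 1; 3/4 -2 0 -5; 0 0 3 -5; 0 0 0 1]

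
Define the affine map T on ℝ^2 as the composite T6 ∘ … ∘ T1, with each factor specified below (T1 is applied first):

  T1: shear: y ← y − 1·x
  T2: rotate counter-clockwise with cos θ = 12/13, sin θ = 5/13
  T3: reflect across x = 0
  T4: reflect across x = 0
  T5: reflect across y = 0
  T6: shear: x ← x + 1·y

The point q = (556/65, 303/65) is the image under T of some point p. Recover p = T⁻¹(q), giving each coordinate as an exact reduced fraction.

T1 = [1 0 0; -1 1 0; 0 0 1]
T2·T1 = [17/13 -5/13 0; -7/13 12/13 0; 0 0 1]
T3·…·T1 = [-17/13 5/13 0; -7/13 12/13 0; 0 0 1]
T4·…·T1 = [17/13 -5/13 0; -7/13 12/13 0; 0 0 1]
T5·…·T1 = [17/13 -5/13 0; 7/13 -12/13 0; 0 0 1]
T6·…·T1 = [24/13 -17/13 0; 7/13 -12/13 0; 0 0 1]
det M = -1; M⁻¹ = [12/13 -17/13 0; 7/13 -24/13 0; 0 0 1]
M⁻¹ · (556/65, 303/65)ᵀ = (9/5, -4)ᵀ

p = (9/5, -4)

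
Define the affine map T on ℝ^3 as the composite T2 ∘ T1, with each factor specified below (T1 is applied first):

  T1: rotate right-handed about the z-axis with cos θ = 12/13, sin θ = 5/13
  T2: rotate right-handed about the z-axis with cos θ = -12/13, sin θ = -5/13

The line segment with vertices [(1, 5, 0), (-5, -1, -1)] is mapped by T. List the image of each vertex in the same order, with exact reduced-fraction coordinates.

image vertices: (37/13, -55/13, 0), (475/169, 719/169, -1)

T1 rotate right-handed about the z-axis with cos θ = 12/13, sin θ = 5/13: (1, 5, 0) → (-1, 5, 0); (-5, -1, -1) → (-55/13, -37/13, -1)
T2 rotate right-handed about the z-axis with cos θ = -12/13, sin θ = -5/13: (-1, 5, 0) → (37/13, -55/13, 0); (-55/13, -37/13, -1) → (475/169, 719/169, -1)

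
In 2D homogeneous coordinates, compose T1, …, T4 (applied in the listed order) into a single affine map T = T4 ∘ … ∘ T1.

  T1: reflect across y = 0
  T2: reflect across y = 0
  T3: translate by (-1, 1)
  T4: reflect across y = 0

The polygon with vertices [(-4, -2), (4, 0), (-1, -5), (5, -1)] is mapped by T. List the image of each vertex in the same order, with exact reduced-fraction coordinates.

T1 reflect across y = 0: (-4, -2) → (-4, 2); (4, 0) → (4, 0); (-1, -5) → (-1, 5); (5, -1) → (5, 1)
T2 reflect across y = 0: (-4, 2) → (-4, -2); (4, 0) → (4, 0); (-1, 5) → (-1, -5); (5, 1) → (5, -1)
T3 translate by (-1, 1): (-4, -2) → (-5, -1); (4, 0) → (3, 1); (-1, -5) → (-2, -4); (5, -1) → (4, 0)
T4 reflect across y = 0: (-5, -1) → (-5, 1); (3, 1) → (3, -1); (-2, -4) → (-2, 4); (4, 0) → (4, 0)

image vertices: (-5, 1), (3, -1), (-2, 4), (4, 0)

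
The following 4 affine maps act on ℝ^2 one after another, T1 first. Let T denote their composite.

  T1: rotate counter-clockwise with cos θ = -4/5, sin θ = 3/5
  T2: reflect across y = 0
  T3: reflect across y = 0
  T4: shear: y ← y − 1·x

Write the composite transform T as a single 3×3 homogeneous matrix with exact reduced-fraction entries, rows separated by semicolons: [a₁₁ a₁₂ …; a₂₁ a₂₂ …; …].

T = [-4/5 -3/5 0; 7/5 -1/5 0; 0 0 1]

T1 = [-4/5 -3/5 0; 3/5 -4/5 0; 0 0 1]
T2·T1 = [-4/5 -3/5 0; -3/5 4/5 0; 0 0 1]
T3·…·T1 = [-4/5 -3/5 0; 3/5 -4/5 0; 0 0 1]
T4·…·T1 = [-4/5 -3/5 0; 7/5 -1/5 0; 0 0 1]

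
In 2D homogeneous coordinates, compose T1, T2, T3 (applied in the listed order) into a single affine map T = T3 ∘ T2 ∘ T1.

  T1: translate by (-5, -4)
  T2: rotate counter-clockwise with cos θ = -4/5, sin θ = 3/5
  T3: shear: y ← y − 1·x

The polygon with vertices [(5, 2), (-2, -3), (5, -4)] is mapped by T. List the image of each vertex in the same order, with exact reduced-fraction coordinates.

T1 translate by (-5, -4): (5, 2) → (0, -2); (-2, -3) → (-7, -7); (5, -4) → (0, -8)
T2 rotate counter-clockwise with cos θ = -4/5, sin θ = 3/5: (0, -2) → (6/5, 8/5); (-7, -7) → (49/5, 7/5); (0, -8) → (24/5, 32/5)
T3 shear: y ← y − 1·x: (6/5, 8/5) → (6/5, 2/5); (49/5, 7/5) → (49/5, -42/5); (24/5, 32/5) → (24/5, 8/5)

image vertices: (6/5, 2/5), (49/5, -42/5), (24/5, 8/5)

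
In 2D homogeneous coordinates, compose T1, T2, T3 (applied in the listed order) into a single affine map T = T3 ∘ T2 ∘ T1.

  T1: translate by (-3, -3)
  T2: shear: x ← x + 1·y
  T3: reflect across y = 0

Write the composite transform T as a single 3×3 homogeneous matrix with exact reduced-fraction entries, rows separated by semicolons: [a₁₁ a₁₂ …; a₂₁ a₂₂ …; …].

T = [1 1 -6; 0 -1 3; 0 0 1]

T1 = [1 0 -3; 0 1 -3; 0 0 1]
T2·T1 = [1 1 -6; 0 1 -3; 0 0 1]
T3·…·T1 = [1 1 -6; 0 -1 3; 0 0 1]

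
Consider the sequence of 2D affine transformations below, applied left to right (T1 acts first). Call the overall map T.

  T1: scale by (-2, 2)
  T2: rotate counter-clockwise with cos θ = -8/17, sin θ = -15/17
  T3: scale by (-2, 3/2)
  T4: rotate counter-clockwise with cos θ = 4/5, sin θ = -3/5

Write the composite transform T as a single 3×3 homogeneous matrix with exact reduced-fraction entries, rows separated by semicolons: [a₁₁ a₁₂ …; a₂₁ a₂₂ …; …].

T = [7/85 -312/85 0; 276/85 84/85 0; 0 0 1]

T1 = [-2 0 0; 0 2 0; 0 0 1]
T2·T1 = [16/17 30/17 0; 30/17 -16/17 0; 0 0 1]
T3·…·T1 = [-32/17 -60/17 0; 45/17 -24/17 0; 0 0 1]
T4·…·T1 = [7/85 -312/85 0; 276/85 84/85 0; 0 0 1]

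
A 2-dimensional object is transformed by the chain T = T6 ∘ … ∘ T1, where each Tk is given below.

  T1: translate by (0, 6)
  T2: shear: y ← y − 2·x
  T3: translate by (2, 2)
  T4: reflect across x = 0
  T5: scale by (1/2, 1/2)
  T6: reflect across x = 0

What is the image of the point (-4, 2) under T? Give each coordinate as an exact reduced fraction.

T1 translate by (0, 6): (-4, 2) → (-4, 8)
T2 shear: y ← y − 2·x: (-4, 8) → (-4, 16)
T3 translate by (2, 2): (-4, 16) → (-2, 18)
T4 reflect across x = 0: (-2, 18) → (2, 18)
T5 scale by (1/2, 1/2): (2, 18) → (1, 9)
T6 reflect across x = 0: (1, 9) → (-1, 9)

T(p) = (-1, 9)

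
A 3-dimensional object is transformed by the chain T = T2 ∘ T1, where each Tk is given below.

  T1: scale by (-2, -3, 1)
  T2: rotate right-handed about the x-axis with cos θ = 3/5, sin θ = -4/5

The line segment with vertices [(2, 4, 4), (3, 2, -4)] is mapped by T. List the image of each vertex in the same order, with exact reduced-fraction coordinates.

image vertices: (-4, -4, 12), (-6, -34/5, 12/5)

T1 scale by (-2, -3, 1): (2, 4, 4) → (-4, -12, 4); (3, 2, -4) → (-6, -6, -4)
T2 rotate right-handed about the x-axis with cos θ = 3/5, sin θ = -4/5: (-4, -12, 4) → (-4, -4, 12); (-6, -6, -4) → (-6, -34/5, 12/5)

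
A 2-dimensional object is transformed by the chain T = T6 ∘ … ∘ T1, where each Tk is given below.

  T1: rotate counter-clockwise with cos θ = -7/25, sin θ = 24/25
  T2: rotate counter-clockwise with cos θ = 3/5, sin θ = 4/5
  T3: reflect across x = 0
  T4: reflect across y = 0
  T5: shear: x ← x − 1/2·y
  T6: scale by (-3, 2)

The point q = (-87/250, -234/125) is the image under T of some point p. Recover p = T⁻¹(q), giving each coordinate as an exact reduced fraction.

p = (0, -1)

T1 = [-7/25 -24/25 0; 24/25 -7/25 0; 0 0 1]
T2·T1 = [-117/125 -44/125 0; 44/125 -117/125 0; 0 0 1]
T3·…·T1 = [117/125 44/125 0; 44/125 -117/125 0; 0 0 1]
T4·…·T1 = [117/125 44/125 0; -44/125 117/125 0; 0 0 1]
T5·…·T1 = [139/125 -29/250 0; -44/125 117/125 0; 0 0 1]
T6·…·T1 = [-417/125 87/250 0; -88/125 234/125 0; 0 0 1]
det M = -6; M⁻¹ = [-39/125 29/500 0; -44/375 139/250 0; 0 0 1]
M⁻¹ · (-87/250, -234/125)ᵀ = (0, -1)ᵀ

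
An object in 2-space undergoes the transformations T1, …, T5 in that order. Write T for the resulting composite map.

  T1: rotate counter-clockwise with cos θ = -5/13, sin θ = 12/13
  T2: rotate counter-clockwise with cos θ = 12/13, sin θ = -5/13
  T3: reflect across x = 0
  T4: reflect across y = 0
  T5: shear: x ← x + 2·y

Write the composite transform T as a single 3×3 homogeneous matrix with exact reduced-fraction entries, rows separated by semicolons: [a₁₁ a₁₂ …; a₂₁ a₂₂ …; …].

T = [-2 1 0; -1 0 0; 0 0 1]

T1 = [-5/13 -12/13 0; 12/13 -5/13 0; 0 0 1]
T2·T1 = [0 -1 0; 1 0 0; 0 0 1]
T3·…·T1 = [0 1 0; 1 0 0; 0 0 1]
T4·…·T1 = [0 1 0; -1 0 0; 0 0 1]
T5·…·T1 = [-2 1 0; -1 0 0; 0 0 1]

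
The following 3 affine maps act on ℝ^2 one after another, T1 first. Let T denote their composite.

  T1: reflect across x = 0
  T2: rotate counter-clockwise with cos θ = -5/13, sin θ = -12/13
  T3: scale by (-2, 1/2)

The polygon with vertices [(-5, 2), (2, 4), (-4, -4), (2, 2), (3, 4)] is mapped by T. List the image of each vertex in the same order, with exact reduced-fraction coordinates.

T1 reflect across x = 0: (-5, 2) → (5, 2); (2, 4) → (-2, 4); (-4, -4) → (4, -4); (2, 2) → (-2, 2); (3, 4) → (-3, 4)
T2 rotate counter-clockwise with cos θ = -5/13, sin θ = -12/13: (5, 2) → (-1/13, -70/13); (-2, 4) → (58/13, 4/13); (4, -4) → (-68/13, -28/13); (-2, 2) → (34/13, 14/13); (-3, 4) → (63/13, 16/13)
T3 scale by (-2, 1/2): (-1/13, -70/13) → (2/13, -35/13); (58/13, 4/13) → (-116/13, 2/13); (-68/13, -28/13) → (136/13, -14/13); (34/13, 14/13) → (-68/13, 7/13); (63/13, 16/13) → (-126/13, 8/13)

image vertices: (2/13, -35/13), (-116/13, 2/13), (136/13, -14/13), (-68/13, 7/13), (-126/13, 8/13)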